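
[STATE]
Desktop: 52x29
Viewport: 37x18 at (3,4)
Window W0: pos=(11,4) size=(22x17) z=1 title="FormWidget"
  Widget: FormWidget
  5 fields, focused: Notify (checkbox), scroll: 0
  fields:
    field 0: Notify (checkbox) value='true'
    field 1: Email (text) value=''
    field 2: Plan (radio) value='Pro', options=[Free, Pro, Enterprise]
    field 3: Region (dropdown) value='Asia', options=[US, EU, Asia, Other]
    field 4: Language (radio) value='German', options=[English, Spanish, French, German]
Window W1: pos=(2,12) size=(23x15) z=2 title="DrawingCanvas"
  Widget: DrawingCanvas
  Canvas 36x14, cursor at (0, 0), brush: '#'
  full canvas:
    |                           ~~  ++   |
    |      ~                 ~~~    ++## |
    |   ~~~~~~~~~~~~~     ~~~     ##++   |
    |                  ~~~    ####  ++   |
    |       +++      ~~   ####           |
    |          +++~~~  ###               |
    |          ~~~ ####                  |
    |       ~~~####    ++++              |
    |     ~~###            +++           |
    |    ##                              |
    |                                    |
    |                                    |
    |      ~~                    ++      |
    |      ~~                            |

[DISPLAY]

        ┏━━━━━━━━━━━━━━━━━━━━┓       
        ┃ FormWidget         ┃       
        ┠────────────────────┨       
        ┃> Notify:     [x]   ┃       
        ┃  Email:      [    ]┃       
        ┃  Plan:       ( ) Fr┃       
        ┃  Region:     [Asi▼]┃       
        ┃  Language:   ( ) En┃       
━━━━━━━━━━━━━━━━━━━━━┓       ┃       
 DrawingCanvas       ┃       ┃       
─────────────────────┨       ┃       
+                    ┃       ┃       
      ~              ┃       ┃       
   ~~~~~~~~~~~~~     ┃       ┃       
                  ~~~┃       ┃       
       +++      ~~   ┃       ┃       
          +++~~~  ###┃━━━━━━━┛       
          ~~~ ####   ┃               


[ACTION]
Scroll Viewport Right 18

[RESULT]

━━━━━━━━━━━━━━━━━┓                   
rmWidget         ┃                   
─────────────────┨                   
otify:     [x]   ┃                   
mail:      [    ]┃                   
lan:       ( ) Fr┃                   
egion:     [Asi▼]┃                   
anguage:   ( ) En┃                   
━━━━━━━━━┓       ┃                   
as       ┃       ┃                   
─────────┨       ┃                   
         ┃       ┃                   
         ┃       ┃                   
~~~~     ┃       ┃                   
      ~~~┃       ┃                   
    ~~   ┃       ┃                   
+~~~  ###┃━━━━━━━┛                   
~ ####   ┃                           


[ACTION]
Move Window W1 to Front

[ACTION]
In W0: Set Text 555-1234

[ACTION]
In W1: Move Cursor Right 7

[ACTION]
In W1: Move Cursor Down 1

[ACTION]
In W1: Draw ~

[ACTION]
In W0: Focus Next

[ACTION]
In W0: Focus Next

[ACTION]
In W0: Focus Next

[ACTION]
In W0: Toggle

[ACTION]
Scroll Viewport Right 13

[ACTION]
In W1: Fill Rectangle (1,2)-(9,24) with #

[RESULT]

━━━━━━━━━━━━━━━━━┓                   
rmWidget         ┃                   
─────────────────┨                   
otify:     [x]   ┃                   
mail:      [    ]┃                   
lan:       ( ) Fr┃                   
egion:     [Asi▼]┃                   
anguage:   ( ) En┃                   
━━━━━━━━━┓       ┃                   
as       ┃       ┃                   
─────────┨       ┃                   
         ┃       ┃                   
#########┃       ┃                   
#########┃       ┃                   
#########┃       ┃                   
#########┃       ┃                   
#########┃━━━━━━━┛                   
#########┃                           


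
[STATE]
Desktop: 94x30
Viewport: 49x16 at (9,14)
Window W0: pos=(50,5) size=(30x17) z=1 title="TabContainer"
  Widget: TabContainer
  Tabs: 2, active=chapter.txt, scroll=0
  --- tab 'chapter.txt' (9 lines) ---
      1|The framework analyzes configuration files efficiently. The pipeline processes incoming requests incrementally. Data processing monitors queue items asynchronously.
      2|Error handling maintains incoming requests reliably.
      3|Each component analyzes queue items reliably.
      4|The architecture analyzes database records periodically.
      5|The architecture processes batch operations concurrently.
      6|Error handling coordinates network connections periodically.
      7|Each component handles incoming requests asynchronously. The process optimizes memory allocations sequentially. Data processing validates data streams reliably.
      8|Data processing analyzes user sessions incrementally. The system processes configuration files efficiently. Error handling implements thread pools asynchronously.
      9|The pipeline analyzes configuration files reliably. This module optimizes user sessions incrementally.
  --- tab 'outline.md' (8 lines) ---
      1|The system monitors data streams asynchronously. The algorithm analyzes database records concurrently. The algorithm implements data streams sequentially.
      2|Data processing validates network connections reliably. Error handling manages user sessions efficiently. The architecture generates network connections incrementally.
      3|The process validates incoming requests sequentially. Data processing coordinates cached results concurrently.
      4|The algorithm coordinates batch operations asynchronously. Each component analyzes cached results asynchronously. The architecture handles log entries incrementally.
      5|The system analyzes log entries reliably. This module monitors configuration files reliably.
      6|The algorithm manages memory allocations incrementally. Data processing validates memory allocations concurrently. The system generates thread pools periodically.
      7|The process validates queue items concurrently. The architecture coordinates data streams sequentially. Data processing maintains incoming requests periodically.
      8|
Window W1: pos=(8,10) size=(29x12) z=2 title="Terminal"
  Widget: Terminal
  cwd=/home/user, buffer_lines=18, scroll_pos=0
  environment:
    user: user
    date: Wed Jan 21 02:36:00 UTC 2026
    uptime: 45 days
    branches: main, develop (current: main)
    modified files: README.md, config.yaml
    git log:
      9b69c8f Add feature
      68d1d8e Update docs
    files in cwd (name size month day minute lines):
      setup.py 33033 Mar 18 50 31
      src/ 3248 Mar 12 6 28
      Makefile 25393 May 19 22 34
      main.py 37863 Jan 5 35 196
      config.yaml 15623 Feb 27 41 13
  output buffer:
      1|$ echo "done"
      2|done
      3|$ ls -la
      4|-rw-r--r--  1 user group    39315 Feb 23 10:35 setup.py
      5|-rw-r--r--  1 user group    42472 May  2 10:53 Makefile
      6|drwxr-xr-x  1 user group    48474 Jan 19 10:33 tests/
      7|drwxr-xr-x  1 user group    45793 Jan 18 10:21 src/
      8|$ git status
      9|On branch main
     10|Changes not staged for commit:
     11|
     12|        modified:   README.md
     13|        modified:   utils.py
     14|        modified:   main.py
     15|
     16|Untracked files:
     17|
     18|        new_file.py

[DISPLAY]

done                       ┃             ┃The arc
$ ls -la                   ┃             ┃Error h
-rw-r--r--  1 user group   ┃             ┃Each co
-rw-r--r--  1 user group   ┃             ┃Data pr
drwxr-xr-x  1 user group   ┃             ┃The pip
drwxr-xr-x  1 user group   ┃             ┃       
$ git status               ┃             ┃       
━━━━━━━━━━━━━━━━━━━━━━━━━━━┛             ┗━━━━━━━
                                                 
                                                 
                                                 
                                                 
                                                 
                                                 
                                                 
                                                 


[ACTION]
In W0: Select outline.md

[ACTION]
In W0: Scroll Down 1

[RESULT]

done                       ┃             ┃The alg
$ ls -la                   ┃             ┃The pro
-rw-r--r--  1 user group   ┃             ┃       
-rw-r--r--  1 user group   ┃             ┃       
drwxr-xr-x  1 user group   ┃             ┃       
drwxr-xr-x  1 user group   ┃             ┃       
$ git status               ┃             ┃       
━━━━━━━━━━━━━━━━━━━━━━━━━━━┛             ┗━━━━━━━
                                                 
                                                 
                                                 
                                                 
                                                 
                                                 
                                                 
                                                 


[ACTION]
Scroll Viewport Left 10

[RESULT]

        ┃done                       ┃            
        ┃$ ls -la                   ┃            
        ┃-rw-r--r--  1 user group   ┃            
        ┃-rw-r--r--  1 user group   ┃            
        ┃drwxr-xr-x  1 user group   ┃            
        ┃drwxr-xr-x  1 user group   ┃            
        ┃$ git status               ┃            
        ┗━━━━━━━━━━━━━━━━━━━━━━━━━━━┛            
                                                 
                                                 
                                                 
                                                 
                                                 
                                                 
                                                 
                                                 


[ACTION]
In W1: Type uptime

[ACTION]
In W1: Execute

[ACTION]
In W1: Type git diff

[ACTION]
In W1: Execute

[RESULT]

        ┃diff --git a/main.py b/main┃            
        ┃--- a/main.py              ┃            
        ┃+++ b/main.py              ┃            
        ┃@@ -1,3 +1,4 @@            ┃            
        ┃+# updated                 ┃            
        ┃ import sys                ┃            
        ┃$ █                        ┃            
        ┗━━━━━━━━━━━━━━━━━━━━━━━━━━━┛            
                                                 
                                                 
                                                 
                                                 
                                                 
                                                 
                                                 
                                                 


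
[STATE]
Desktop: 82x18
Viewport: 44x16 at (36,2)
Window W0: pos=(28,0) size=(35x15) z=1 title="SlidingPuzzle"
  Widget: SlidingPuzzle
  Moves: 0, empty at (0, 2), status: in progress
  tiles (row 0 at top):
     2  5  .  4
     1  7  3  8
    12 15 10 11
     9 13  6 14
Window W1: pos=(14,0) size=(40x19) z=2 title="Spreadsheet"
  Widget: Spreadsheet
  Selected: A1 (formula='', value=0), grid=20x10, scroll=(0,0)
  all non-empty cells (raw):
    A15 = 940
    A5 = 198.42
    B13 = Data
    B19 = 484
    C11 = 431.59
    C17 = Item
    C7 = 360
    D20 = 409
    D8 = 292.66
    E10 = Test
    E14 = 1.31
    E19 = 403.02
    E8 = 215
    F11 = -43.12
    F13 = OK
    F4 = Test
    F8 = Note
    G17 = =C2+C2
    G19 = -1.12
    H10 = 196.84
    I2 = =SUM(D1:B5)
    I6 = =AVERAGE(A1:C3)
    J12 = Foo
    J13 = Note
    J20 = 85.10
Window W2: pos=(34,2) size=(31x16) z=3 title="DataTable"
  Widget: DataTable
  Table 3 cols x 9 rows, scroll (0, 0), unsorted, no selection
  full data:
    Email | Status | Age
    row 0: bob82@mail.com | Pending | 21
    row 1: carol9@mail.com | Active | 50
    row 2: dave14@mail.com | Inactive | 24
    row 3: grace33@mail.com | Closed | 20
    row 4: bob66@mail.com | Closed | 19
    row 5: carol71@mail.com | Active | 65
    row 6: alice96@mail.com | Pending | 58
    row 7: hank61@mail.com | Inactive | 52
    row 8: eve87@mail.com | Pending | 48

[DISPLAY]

━━━━━━━━━━━━━━━━━━━━━━━━━━━━┓               
DataTable                   ┃               
────────────────────────────┨               
mail           │Status  │Age┃               
───────────────┼────────┼───┃               
ob82@mail.com  │Pending │21 ┃               
arol9@mail.com │Active  │50 ┃               
ave14@mail.com │Inactive│24 ┃               
race33@mail.com│Closed  │20 ┃               
ob66@mail.com  │Closed  │19 ┃               
arol71@mail.com│Active  │65 ┃               
lice96@mail.com│Pending │58 ┃               
ank61@mail.com │Inactive│52 ┃               
ve87@mail.com  │Pending │48 ┃               
                            ┃               
━━━━━━━━━━━━━━━━━━━━━━━━━━━━┛               


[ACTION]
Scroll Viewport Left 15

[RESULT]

─────────────┏━━━━━━━━━━━━━━━━━━━━━━━━━━━━━┓
             ┃ DataTable                   ┃
 A       B   ┠─────────────────────────────┨
-------------┃Email           │Status  │Age┃
   [0]       ┃────────────────┼────────┼───┃
     0       ┃bob82@mail.com  │Pending │21 ┃
     0       ┃carol9@mail.com │Active  │50 ┃
     0       ┃dave14@mail.com │Inactive│24 ┃
198.42       ┃grace33@mail.com│Closed  │20 ┃
     0       ┃bob66@mail.com  │Closed  │19 ┃
     0       ┃carol71@mail.com│Active  │65 ┃
     0       ┃alice96@mail.com│Pending │58 ┃
     0       ┃hank61@mail.com │Inactive│52 ┃
     0       ┃eve87@mail.com  │Pending │48 ┃
     0       ┃                             ┃
     0       ┗━━━━━━━━━━━━━━━━━━━━━━━━━━━━━┛


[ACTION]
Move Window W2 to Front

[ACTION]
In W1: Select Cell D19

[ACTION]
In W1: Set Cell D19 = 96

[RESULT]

─────────────┏━━━━━━━━━━━━━━━━━━━━━━━━━━━━━┓
6            ┃ DataTable                   ┃
 A       B   ┠─────────────────────────────┨
-------------┃Email           │Status  │Age┃
     0       ┃────────────────┼────────┼───┃
     0       ┃bob82@mail.com  │Pending │21 ┃
     0       ┃carol9@mail.com │Active  │50 ┃
     0       ┃dave14@mail.com │Inactive│24 ┃
198.42       ┃grace33@mail.com│Closed  │20 ┃
     0       ┃bob66@mail.com  │Closed  │19 ┃
     0       ┃carol71@mail.com│Active  │65 ┃
     0       ┃alice96@mail.com│Pending │58 ┃
     0       ┃hank61@mail.com │Inactive│52 ┃
     0       ┃eve87@mail.com  │Pending │48 ┃
     0       ┃                             ┃
     0       ┗━━━━━━━━━━━━━━━━━━━━━━━━━━━━━┛


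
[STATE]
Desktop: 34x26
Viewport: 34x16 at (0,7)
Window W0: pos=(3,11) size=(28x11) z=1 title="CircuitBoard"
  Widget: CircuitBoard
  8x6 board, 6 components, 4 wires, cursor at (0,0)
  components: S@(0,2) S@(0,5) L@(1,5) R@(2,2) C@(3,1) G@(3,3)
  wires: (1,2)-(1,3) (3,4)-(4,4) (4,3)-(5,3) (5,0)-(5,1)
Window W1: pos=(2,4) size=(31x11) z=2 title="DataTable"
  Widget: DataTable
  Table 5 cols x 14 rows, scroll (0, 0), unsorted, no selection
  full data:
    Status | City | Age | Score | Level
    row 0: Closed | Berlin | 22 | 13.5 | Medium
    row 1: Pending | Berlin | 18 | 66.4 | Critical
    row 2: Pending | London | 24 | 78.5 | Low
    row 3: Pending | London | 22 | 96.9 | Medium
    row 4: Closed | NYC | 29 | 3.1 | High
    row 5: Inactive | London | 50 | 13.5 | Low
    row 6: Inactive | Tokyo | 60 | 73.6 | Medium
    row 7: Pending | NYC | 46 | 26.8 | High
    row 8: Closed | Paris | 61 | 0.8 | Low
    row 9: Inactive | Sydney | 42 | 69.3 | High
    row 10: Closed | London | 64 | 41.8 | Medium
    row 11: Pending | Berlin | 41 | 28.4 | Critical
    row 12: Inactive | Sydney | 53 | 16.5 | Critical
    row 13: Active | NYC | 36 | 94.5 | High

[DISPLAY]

  ┃Status  │City  │Age│Score│Lev┃ 
  ┃────────┼──────┼───┼─────┼───┃ 
  ┃Closed  │Berlin│22 │13.5 │Med┃ 
  ┃Pending │Berlin│18 │66.4 │Cri┃ 
  ┃Pending │London│24 │78.5 │Low┃ 
  ┃Pending │London│22 │96.9 │Med┃ 
  ┃Closed  │NYC   │29 │3.1  │Hig┃ 
  ┗━━━━━━━━━━━━━━━━━━━━━━━━━━━━━┛ 
   ┃0  [.]      S           S ┃   
   ┃                          ┃   
   ┃1           · ─ ·       L ┃   
   ┃                          ┃   
   ┃2           R             ┃   
   ┃                          ┃   
   ┗━━━━━━━━━━━━━━━━━━━━━━━━━━┛   
                                  


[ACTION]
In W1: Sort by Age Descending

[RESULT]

  ┃Status  │City  │Ag▼│Score│Lev┃ 
  ┃────────┼──────┼───┼─────┼───┃ 
  ┃Closed  │London│64 │41.8 │Med┃ 
  ┃Closed  │Paris │61 │0.8  │Low┃ 
  ┃Inactive│Tokyo │60 │73.6 │Med┃ 
  ┃Inactive│Sydney│53 │16.5 │Cri┃ 
  ┃Inactive│London│50 │13.5 │Low┃ 
  ┗━━━━━━━━━━━━━━━━━━━━━━━━━━━━━┛ 
   ┃0  [.]      S           S ┃   
   ┃                          ┃   
   ┃1           · ─ ·       L ┃   
   ┃                          ┃   
   ┃2           R             ┃   
   ┃                          ┃   
   ┗━━━━━━━━━━━━━━━━━━━━━━━━━━┛   
                                  


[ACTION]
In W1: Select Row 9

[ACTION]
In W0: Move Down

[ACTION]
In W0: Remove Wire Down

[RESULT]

  ┃Status  │City  │Ag▼│Score│Lev┃ 
  ┃────────┼──────┼───┼─────┼───┃ 
  ┃Closed  │London│64 │41.8 │Med┃ 
  ┃Closed  │Paris │61 │0.8  │Low┃ 
  ┃Inactive│Tokyo │60 │73.6 │Med┃ 
  ┃Inactive│Sydney│53 │16.5 │Cri┃ 
  ┃Inactive│London│50 │13.5 │Low┃ 
  ┗━━━━━━━━━━━━━━━━━━━━━━━━━━━━━┛ 
   ┃0           S           S ┃   
   ┃                          ┃   
   ┃1  [.]      · ─ ·       L ┃   
   ┃                          ┃   
   ┃2           R             ┃   
   ┃                          ┃   
   ┗━━━━━━━━━━━━━━━━━━━━━━━━━━┛   
                                  


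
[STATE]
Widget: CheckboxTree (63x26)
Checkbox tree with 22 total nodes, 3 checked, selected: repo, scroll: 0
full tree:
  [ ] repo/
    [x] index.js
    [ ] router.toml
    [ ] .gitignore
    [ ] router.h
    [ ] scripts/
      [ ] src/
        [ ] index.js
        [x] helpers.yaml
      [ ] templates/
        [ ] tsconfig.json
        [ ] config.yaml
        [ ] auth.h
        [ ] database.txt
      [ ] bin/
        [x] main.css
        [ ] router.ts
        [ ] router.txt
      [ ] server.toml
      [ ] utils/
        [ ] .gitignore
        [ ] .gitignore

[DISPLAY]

>[-] repo/                                                     
   [x] index.js                                                
   [ ] router.toml                                             
   [ ] .gitignore                                              
   [ ] router.h                                                
   [-] scripts/                                                
     [-] src/                                                  
       [ ] index.js                                            
       [x] helpers.yaml                                        
     [ ] templates/                                            
       [ ] tsconfig.json                                       
       [ ] config.yaml                                         
       [ ] auth.h                                              
       [ ] database.txt                                        
     [-] bin/                                                  
       [x] main.css                                            
       [ ] router.ts                                           
       [ ] router.txt                                          
     [ ] server.toml                                           
     [ ] utils/                                                
       [ ] .gitignore                                          
       [ ] .gitignore                                          
                                                               
                                                               
                                                               
                                                               


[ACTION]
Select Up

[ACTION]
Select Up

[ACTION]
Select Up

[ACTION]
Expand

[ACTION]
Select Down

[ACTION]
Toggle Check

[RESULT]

 [-] repo/                                                     
>  [ ] index.js                                                
   [ ] router.toml                                             
   [ ] .gitignore                                              
   [ ] router.h                                                
   [-] scripts/                                                
     [-] src/                                                  
       [ ] index.js                                            
       [x] helpers.yaml                                        
     [ ] templates/                                            
       [ ] tsconfig.json                                       
       [ ] config.yaml                                         
       [ ] auth.h                                              
       [ ] database.txt                                        
     [-] bin/                                                  
       [x] main.css                                            
       [ ] router.ts                                           
       [ ] router.txt                                          
     [ ] server.toml                                           
     [ ] utils/                                                
       [ ] .gitignore                                          
       [ ] .gitignore                                          
                                                               
                                                               
                                                               
                                                               


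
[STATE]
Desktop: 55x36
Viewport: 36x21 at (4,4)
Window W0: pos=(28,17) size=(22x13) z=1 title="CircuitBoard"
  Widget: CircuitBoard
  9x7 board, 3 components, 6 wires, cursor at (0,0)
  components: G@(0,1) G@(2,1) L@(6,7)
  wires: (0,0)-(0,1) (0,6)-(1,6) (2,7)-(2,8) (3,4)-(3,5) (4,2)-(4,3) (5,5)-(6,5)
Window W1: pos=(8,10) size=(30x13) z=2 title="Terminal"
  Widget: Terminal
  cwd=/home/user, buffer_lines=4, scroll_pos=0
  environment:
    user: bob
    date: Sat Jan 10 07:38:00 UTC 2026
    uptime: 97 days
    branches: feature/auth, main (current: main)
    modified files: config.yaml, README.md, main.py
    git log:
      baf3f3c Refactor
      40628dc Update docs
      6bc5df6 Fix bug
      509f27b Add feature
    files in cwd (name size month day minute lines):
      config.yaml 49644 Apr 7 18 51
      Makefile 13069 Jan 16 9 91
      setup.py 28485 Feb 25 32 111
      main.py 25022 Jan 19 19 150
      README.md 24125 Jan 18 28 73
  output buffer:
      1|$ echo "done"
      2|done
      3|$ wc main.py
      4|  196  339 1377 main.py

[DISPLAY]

                                    
                                    
                                    
                                    
                                    
                                    
    ┏━━━━━━━━━━━━━━━━━━━━━━━━━━━━┓  
    ┃ Terminal                   ┃  
    ┠────────────────────────────┨  
    ┃$ echo "done"               ┃  
    ┃done                        ┃  
    ┃$ wc main.py                ┃  
    ┃  196  339 1377 main.py     ┃  
    ┃$ █                         ┃━━
    ┃                            ┃oa
    ┃                            ┃──
    ┃                            ┃3 
    ┃                            ┃  
    ┗━━━━━━━━━━━━━━━━━━━━━━━━━━━━┛  
                        ┃1          
                        ┃           


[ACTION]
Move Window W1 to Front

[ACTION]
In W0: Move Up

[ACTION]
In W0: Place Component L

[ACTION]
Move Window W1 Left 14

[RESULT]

                                    
                                    
                                    
                                    
                                    
                                    
━━━━━━━━━━━━━━━━━━━━━━━━━┓          
rminal                   ┃          
─────────────────────────┨          
cho "done"               ┃          
e                        ┃          
c main.py                ┃          
96  339 1377 main.py     ┃          
                         ┃━━━━━━━━━━
                         ┃CircuitBoa
                         ┃──────────
                         ┃  0 1 2 3 
                         ┃  [L]─ G  
━━━━━━━━━━━━━━━━━━━━━━━━━┛          
                        ┃1          
                        ┃           


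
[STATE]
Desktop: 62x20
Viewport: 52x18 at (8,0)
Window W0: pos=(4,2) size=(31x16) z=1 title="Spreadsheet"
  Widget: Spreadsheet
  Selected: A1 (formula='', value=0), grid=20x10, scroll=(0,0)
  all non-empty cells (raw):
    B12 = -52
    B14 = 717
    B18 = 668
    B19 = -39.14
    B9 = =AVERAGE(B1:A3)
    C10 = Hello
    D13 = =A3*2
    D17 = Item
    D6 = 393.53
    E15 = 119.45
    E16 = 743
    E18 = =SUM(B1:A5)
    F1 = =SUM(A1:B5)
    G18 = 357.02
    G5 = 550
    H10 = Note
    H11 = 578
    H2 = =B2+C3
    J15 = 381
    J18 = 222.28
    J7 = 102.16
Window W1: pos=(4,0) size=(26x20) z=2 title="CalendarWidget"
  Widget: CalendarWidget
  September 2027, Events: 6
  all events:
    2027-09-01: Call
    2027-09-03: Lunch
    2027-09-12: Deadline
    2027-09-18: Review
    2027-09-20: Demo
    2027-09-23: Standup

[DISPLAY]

━━━━━━━━━━━━━━━━━━━━━┓                              
lendarWidget         ┃                              
─────────────────────┨━━━━┓                         
  September 2027     ┃    ┃                         
Tu We Th Fr Sa Su    ┃────┨                         
    1*  2  3*  4  5  ┃    ┃                         
 7  8  9 10 11 12*   ┃    ┃                         
14 15 16 17 18* 19   ┃----┃                         
 21 22 23* 24 25 26  ┃  0 ┃                         
28 29 30             ┃  0 ┃                         
                     ┃  0 ┃                         
                     ┃  0 ┃                         
                     ┃  0 ┃                         
                     ┃  0 ┃                         
                     ┃  0 ┃                         
                     ┃  0 ┃                         
                     ┃  0 ┃                         
                     ┃━━━━┛                         


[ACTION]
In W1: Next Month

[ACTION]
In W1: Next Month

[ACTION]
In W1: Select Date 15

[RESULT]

━━━━━━━━━━━━━━━━━━━━━┓                              
lendarWidget         ┃                              
─────────────────────┨━━━━┓                         
  November 2027      ┃    ┃                         
Tu We Th Fr Sa Su    ┃────┨                         
 2  3  4  5  6  7    ┃    ┃                         
 9 10 11 12 13 14    ┃    ┃                         
] 16 17 18 19 20 21  ┃----┃                         
23 24 25 26 27 28    ┃  0 ┃                         
30                   ┃  0 ┃                         
                     ┃  0 ┃                         
                     ┃  0 ┃                         
                     ┃  0 ┃                         
                     ┃  0 ┃                         
                     ┃  0 ┃                         
                     ┃  0 ┃                         
                     ┃  0 ┃                         
                     ┃━━━━┛                         


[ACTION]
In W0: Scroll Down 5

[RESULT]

━━━━━━━━━━━━━━━━━━━━━┓                              
lendarWidget         ┃                              
─────────────────────┨━━━━┓                         
  November 2027      ┃    ┃                         
Tu We Th Fr Sa Su    ┃────┨                         
 2  3  4  5  6  7    ┃    ┃                         
 9 10 11 12 13 14    ┃    ┃                         
] 16 17 18 19 20 21  ┃----┃                         
23 24 25 26 27 28    ┃  0 ┃                         
30                   ┃  0 ┃                         
                     ┃  0 ┃                         
                     ┃  0 ┃                         
                     ┃    ┃                         
                     ┃  0 ┃                         
                     ┃  0 ┃                         
                     ┃  0 ┃                         
                     ┃  0 ┃                         
                     ┃━━━━┛                         


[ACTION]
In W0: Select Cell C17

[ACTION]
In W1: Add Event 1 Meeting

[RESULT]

━━━━━━━━━━━━━━━━━━━━━┓                              
lendarWidget         ┃                              
─────────────────────┨━━━━┓                         
  November 2027      ┃    ┃                         
Tu We Th Fr Sa Su    ┃────┨                         
  2  3  4  5  6  7   ┃    ┃                         
 9 10 11 12 13 14    ┃    ┃                         
] 16 17 18 19 20 21  ┃----┃                         
23 24 25 26 27 28    ┃  0 ┃                         
30                   ┃  0 ┃                         
                     ┃  0 ┃                         
                     ┃  0 ┃                         
                     ┃    ┃                         
                     ┃  0 ┃                         
                     ┃  0 ┃                         
                     ┃  0 ┃                         
                     ┃  0 ┃                         
                     ┃━━━━┛                         


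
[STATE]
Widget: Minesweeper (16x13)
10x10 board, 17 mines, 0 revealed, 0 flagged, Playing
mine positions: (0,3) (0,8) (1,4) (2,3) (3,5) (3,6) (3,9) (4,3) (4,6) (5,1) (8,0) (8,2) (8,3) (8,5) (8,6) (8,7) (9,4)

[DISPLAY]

■■■■■■■■■■      
■■■■■■■■■■      
■■■■■■■■■■      
■■■■■■■■■■      
■■■■■■■■■■      
■■■■■■■■■■      
■■■■■■■■■■      
■■■■■■■■■■      
■■■■■■■■■■      
■■■■■■■■■■      
                
                
                


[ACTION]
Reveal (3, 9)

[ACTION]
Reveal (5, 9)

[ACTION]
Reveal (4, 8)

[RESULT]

■■■✹■■■■✹■      
■■■■✹■■■■■      
■■■✹■■■■■■      
■■■■■✹✹■■✹      
■■■✹■■✹■■■      
■✹■■■■■■■■      
■■■■■■■■■■      
■■■■■■■■■■      
✹■✹✹■✹✹✹■■      
■■■■✹■■■■■      
                
                
                


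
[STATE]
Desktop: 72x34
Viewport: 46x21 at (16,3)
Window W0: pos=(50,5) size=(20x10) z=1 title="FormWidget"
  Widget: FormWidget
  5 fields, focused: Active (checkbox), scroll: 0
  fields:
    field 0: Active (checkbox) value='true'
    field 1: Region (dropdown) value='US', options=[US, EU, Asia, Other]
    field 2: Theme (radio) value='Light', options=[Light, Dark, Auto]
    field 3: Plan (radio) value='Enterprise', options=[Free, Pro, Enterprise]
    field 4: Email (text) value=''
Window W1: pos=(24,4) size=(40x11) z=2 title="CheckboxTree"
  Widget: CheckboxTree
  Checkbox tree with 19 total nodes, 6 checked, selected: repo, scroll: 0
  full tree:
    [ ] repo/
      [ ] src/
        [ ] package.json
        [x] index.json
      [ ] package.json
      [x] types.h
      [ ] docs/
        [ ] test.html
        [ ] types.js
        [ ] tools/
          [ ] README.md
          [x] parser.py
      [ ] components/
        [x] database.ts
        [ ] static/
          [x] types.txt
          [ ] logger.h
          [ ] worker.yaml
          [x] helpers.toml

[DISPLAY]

                                              
        ┏━━━━━━━━━━━━━━━━━━━━━━━━━━━━━━━━━━━━━
        ┃ CheckboxTree                        
        ┠─────────────────────────────────────
        ┃>[-] repo/                           
        ┃   [-] src/                          
        ┃     [ ] package.json                
        ┃     [x] index.json                  
        ┃   [ ] package.json                  
        ┃   [x] types.h                       
        ┃   [-] docs/                         
        ┗━━━━━━━━━━━━━━━━━━━━━━━━━━━━━━━━━━━━━
                                              
                                              
                                              
                                              
                                              
                                              
                                              
                                              
                                              


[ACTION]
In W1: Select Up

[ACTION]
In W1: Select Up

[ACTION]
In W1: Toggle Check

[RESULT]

                                              
        ┏━━━━━━━━━━━━━━━━━━━━━━━━━━━━━━━━━━━━━
        ┃ CheckboxTree                        
        ┠─────────────────────────────────────
        ┃>[x] repo/                           
        ┃   [x] src/                          
        ┃     [x] package.json                
        ┃     [x] index.json                  
        ┃   [x] package.json                  
        ┃   [x] types.h                       
        ┃   [x] docs/                         
        ┗━━━━━━━━━━━━━━━━━━━━━━━━━━━━━━━━━━━━━
                                              
                                              
                                              
                                              
                                              
                                              
                                              
                                              
                                              


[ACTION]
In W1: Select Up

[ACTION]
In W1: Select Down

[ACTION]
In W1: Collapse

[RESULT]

                                              
        ┏━━━━━━━━━━━━━━━━━━━━━━━━━━━━━━━━━━━━━
        ┃ CheckboxTree                        
        ┠─────────────────────────────────────
        ┃ [x] repo/                           
        ┃>  [x] src/                          
        ┃   [x] package.json                  
        ┃   [x] types.h                       
        ┃   [x] docs/                         
        ┃     [x] test.html                   
        ┃     [x] types.js                    
        ┗━━━━━━━━━━━━━━━━━━━━━━━━━━━━━━━━━━━━━
                                              
                                              
                                              
                                              
                                              
                                              
                                              
                                              
                                              


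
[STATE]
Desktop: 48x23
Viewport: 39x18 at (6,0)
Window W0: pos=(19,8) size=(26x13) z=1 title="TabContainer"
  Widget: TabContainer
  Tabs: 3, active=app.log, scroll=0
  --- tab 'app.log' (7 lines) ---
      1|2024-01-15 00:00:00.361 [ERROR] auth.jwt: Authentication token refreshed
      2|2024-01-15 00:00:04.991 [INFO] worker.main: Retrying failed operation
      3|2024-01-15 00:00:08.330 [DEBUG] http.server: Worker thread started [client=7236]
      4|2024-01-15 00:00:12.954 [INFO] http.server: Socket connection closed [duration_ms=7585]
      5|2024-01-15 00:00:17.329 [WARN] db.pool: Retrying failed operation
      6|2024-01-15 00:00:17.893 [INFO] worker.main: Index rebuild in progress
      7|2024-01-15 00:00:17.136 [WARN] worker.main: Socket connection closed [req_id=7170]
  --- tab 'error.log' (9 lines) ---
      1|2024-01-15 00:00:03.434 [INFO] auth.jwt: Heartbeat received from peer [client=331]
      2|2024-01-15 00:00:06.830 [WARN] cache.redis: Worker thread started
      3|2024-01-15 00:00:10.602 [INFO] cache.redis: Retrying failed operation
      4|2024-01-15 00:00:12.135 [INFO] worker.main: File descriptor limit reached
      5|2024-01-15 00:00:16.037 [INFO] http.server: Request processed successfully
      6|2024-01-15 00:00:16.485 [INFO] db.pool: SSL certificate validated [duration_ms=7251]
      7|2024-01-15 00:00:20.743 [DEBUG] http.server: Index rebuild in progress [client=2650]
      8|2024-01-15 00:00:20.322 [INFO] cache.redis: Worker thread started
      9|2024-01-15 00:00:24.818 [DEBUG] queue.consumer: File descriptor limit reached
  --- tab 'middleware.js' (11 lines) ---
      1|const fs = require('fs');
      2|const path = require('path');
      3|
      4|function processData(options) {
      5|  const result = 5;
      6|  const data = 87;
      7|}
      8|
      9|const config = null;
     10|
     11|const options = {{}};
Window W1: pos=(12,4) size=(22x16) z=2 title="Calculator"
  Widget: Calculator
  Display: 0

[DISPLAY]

                                       
                                       
                                       
                                       
      ┏━━━━━━━━━━━━━━━━━━━━┓           
      ┃ Calculator         ┃           
      ┠────────────────────┨           
      ┃                   0┃           
      ┃┌───┬───┬───┬───┐   ┃━━━━━━━━━━┓
      ┃│ 7 │ 8 │ 9 │ ÷ │   ┃          ┃
      ┃├───┼───┼───┼───┤   ┃──────────┨
      ┃│ 4 │ 5 │ 6 │ × │   ┃or.log │ m┃
      ┃├───┼───┼───┼───┤   ┃──────────┃
      ┃│ 1 │ 2 │ 3 │ - │   ┃00:00.361 ┃
      ┃├───┼───┼───┼───┤   ┃00:04.991 ┃
      ┃│ 0 │ . │ = │ + │   ┃00:08.330 ┃
      ┃├───┼───┼───┼───┤   ┃00:12.954 ┃
      ┃│ C │ MC│ MR│ M+│   ┃00:17.329 ┃


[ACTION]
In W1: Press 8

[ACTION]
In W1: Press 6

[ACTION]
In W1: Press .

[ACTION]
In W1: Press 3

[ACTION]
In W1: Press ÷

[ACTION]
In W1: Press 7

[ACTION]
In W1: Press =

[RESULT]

                                       
                                       
                                       
                                       
      ┏━━━━━━━━━━━━━━━━━━━━┓           
      ┃ Calculator         ┃           
      ┠────────────────────┨           
      ┃         12.32857143┃           
      ┃┌───┬───┬───┬───┐   ┃━━━━━━━━━━┓
      ┃│ 7 │ 8 │ 9 │ ÷ │   ┃          ┃
      ┃├───┼───┼───┼───┤   ┃──────────┨
      ┃│ 4 │ 5 │ 6 │ × │   ┃or.log │ m┃
      ┃├───┼───┼───┼───┤   ┃──────────┃
      ┃│ 1 │ 2 │ 3 │ - │   ┃00:00.361 ┃
      ┃├───┼───┼───┼───┤   ┃00:04.991 ┃
      ┃│ 0 │ . │ = │ + │   ┃00:08.330 ┃
      ┃├───┼───┼───┼───┤   ┃00:12.954 ┃
      ┃│ C │ MC│ MR│ M+│   ┃00:17.329 ┃
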